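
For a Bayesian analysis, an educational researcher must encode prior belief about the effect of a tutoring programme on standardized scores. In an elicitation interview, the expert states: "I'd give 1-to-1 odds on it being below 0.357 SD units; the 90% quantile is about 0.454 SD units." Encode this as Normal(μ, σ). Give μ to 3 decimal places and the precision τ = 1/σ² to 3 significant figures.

μ = 0.357, τ = 175

For Normal(μ,σ), the p-quantile is μ + z_p·σ. Here z_{0.5} = 0, z_{0.9} = 1.282.
So 0.357 = μ + 0σ and 0.454 = μ + 1.282σ.
Subtracting: σ = (0.454 − 0.357)/(1.282 − (0)) = 0.076.
Then μ = 0.357 − (0)·0.076 = 0.357.
Precision τ = 1/σ² = 1/0.07569² = 175.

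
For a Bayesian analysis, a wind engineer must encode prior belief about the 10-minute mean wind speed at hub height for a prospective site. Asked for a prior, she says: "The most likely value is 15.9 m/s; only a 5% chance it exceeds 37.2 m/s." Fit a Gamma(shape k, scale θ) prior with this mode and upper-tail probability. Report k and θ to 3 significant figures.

k ≈ 4.79, θ ≈ 4.2

Gamma(k,θ) with k>1 has mode (k−1)θ, so θ = 15.9/(k−1).
Need P(X < 37.2) = 0.95 with θ tied to k this way. Start at k = 2, θ = 15.9: P(X<37.2) ≈ 0.678.
Too low — raise k to concentrate. Iterating converges to k ≈ 4.79.
Then θ = 15.9/(4.79−1) ≈ 4.2.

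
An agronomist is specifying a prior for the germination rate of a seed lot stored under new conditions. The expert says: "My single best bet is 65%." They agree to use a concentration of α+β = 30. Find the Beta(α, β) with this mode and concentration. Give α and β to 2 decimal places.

For α,β > 1 the Beta mode is (α−1)/(α+β−2). With α+β = 30, the mode is (α−1)/28.
Set (α−1)/28 = 0.65 → α = 1 + 0.65·28 = 19.20.
β = 30 − α = 10.80.

α = 19.20, β = 10.80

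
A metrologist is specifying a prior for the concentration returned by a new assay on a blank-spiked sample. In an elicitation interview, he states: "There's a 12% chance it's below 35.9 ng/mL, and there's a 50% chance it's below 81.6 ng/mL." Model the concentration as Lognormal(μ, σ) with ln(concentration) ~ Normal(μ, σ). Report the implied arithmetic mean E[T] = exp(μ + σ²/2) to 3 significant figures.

If T ~ Lognormal(μ,σ) then ln T ~ Normal(μ,σ), so the p-quantile of ln T is μ + z_p·σ.
ln(35.9) = 3.581 and ln(81.6) = 4.402; z_{0.12} = -1.175, z_{0.5} = 0.
σ = (4.402 − 3.581)/(0 − (-1.175)) = 0.699.
μ = 3.581 − (-1.175)·0.699 = 4.402.
E[T] = exp(μ + σ²/2) = exp(4.402 + 0.2442) = 104 ng/mL.

E[T] ≈ 104 ng/mL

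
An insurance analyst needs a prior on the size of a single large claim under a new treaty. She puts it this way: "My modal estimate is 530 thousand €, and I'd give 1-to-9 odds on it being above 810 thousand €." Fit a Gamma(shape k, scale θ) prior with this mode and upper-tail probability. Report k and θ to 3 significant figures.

k ≈ 11.4, θ ≈ 51.1

Gamma(k,θ) with k>1 has mode (k−1)θ, so θ = 530/(k−1).
Need P(X < 810) = 0.9 with θ tied to k this way. Start at k = 2, θ = 530: P(X<810) ≈ 0.452.
Too low — raise k to concentrate. Iterating converges to k ≈ 11.4.
Then θ = 530/(11.4−1) ≈ 51.1.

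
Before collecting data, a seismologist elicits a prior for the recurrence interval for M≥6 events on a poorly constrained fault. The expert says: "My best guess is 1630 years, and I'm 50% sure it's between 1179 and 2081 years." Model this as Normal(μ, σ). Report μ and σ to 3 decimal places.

A symmetric 50% interval runs μ ± z·σ with z = 0.6745.
Half-width = 451, so σ = 451/0.6745 = 668.654.
μ is the stated best guess, 1630.000.

μ = 1630.000, σ = 668.654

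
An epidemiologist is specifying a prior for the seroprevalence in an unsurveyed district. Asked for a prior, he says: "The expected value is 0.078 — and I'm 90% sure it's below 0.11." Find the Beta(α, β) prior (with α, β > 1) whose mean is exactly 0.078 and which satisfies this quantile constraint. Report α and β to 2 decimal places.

With mean 0.078 fixed, write α = 0.078s, β = 0.922s where s = α+β.
Need P(θ < 0.11) = 0.9 under Beta(0.078s, 0.922s). Normal approximation: (q−m)/√(m(1−m)/s) ≈ z_{0.9} = 1.28, so s ≈ 0.078·0.922·(1.28)²/(0.11−0.078)² = 115.3.
At s = 115.3: P(θ<0.11) ≈ 0.893. Adjusting to match 0.9 gives s ≈ 123.45.
So α = 0.078·123.45 ≈ 9.63, β = 0.922·123.45 ≈ 113.82.

α ≈ 9.63, β ≈ 113.82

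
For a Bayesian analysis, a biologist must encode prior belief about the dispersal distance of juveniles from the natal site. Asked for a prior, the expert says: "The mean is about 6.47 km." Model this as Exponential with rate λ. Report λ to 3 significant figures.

λ ≈ 0.155

Exponential mean = 1/λ, so λ = 1/6.47 = 0.155.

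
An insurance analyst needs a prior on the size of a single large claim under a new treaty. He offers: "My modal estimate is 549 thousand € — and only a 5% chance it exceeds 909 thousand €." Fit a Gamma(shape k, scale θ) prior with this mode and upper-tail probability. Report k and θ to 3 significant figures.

k ≈ 12, θ ≈ 50

Gamma(k,θ) with k>1 has mode (k−1)θ, so θ = 549/(k−1).
Need P(X < 909) = 0.95 with θ tied to k this way. Start at k = 2, θ = 549: P(X<909) ≈ 0.493.
Too low — raise k to concentrate. Iterating converges to k ≈ 12.
Then θ = 549/(12−1) ≈ 50.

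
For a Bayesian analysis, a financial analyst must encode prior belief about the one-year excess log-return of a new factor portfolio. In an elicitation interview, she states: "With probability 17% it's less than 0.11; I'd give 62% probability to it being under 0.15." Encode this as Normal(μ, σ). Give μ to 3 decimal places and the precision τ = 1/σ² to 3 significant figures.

For Normal(μ,σ), the p-quantile is μ + z_p·σ. Here z_{0.17} = -0.9542, z_{0.62} = 0.3055.
So 0.11 = μ − 0.9542σ and 0.15 = μ + 0.3055σ.
Subtracting: σ = (0.15 − 0.11)/(0.3055 − (-0.9542)) = 0.032.
Then μ = 0.11 − (-0.9542)·0.032 = 0.140.
Precision τ = 1/σ² = 1/0.03175² = 992.

μ = 0.140, τ = 992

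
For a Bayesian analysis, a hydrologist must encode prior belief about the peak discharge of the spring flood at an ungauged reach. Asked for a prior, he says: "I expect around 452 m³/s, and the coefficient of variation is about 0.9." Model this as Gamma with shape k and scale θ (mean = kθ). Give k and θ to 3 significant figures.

k ≈ 1.23, θ ≈ 366

For Gamma(k, scale θ): mean = kθ, variance = kθ², so CV = 1/√k.
CV = 0.9, hence k = 1/CV² = 1.23.
Then θ = mean/k = 452/1.23 = 366.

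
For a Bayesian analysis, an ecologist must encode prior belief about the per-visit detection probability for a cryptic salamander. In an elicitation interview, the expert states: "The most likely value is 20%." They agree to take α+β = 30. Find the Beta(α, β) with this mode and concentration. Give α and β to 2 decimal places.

α = 6.60, β = 23.40

For α,β > 1 the Beta mode is (α−1)/(α+β−2). With α+β = 30, the mode is (α−1)/28.
Set (α−1)/28 = 0.2 → α = 1 + 0.2·28 = 6.60.
β = 30 − α = 23.40.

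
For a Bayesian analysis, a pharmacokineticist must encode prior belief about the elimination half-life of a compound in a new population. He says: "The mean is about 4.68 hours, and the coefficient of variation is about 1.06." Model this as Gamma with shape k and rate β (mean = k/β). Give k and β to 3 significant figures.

For Gamma(k, rate β): mean = k/β, variance = k/β², so CV = 1/√k.
CV = 1.06, hence k = 1/CV² = 0.89.
Then β = k/mean = 0.89/4.68 = 0.19.

k ≈ 0.89, β ≈ 0.19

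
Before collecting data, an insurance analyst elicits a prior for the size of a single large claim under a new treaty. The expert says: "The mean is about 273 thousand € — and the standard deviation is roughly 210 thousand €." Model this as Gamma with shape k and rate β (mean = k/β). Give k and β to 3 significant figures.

k ≈ 1.69, β ≈ 0.00619

For Gamma(k, rate β): mean = k/β, variance = k/β², so CV = 1/√k.
CV = SD/mean = 210/273 = 0.7692, hence k = 1/CV² = 1.69.
Then β = k/mean = 1.69/273 = 0.00619.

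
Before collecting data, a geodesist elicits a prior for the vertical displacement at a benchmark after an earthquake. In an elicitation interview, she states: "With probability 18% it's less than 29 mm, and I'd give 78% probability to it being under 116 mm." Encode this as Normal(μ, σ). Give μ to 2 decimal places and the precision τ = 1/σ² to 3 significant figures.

The p-quantile of Normal(μ,σ) is μ + z_p·σ, with z_{0.18} = -0.9154 and z_{0.78} = 0.7722.
Eliminate σ: μ = (z₂·x₁ − z₁·x₂)/(z₂ − z₁) = (0.7722·29 − (-0.9154)·116)/1.688 = 76.19.
Then σ = (x₂ − x₁)/(z₂ − z₁) = (116 − 29)/1.688 = 51.55.
Precision τ = 1/σ² = 1/51.55² = 0.000376.

μ = 76.19, τ = 0.000376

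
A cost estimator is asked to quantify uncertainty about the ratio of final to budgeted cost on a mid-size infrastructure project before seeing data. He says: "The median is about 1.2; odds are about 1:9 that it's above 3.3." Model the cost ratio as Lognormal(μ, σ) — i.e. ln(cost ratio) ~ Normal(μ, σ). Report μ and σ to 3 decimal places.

If T ~ Lognormal(μ,σ) then ln T ~ Normal(μ,σ), so the p-quantile of ln T is μ + z_p·σ.
ln(1.2) = 0.1823 and ln(3.3) = 1.194; z_{0.5} = 0, z_{0.9} = 1.282.
σ = (1.194 − 0.1823)/(1.282 − (0)) = 0.789.
μ = 0.1823 − (0)·0.789 = 0.182.

μ ≈ 0.182, σ ≈ 0.789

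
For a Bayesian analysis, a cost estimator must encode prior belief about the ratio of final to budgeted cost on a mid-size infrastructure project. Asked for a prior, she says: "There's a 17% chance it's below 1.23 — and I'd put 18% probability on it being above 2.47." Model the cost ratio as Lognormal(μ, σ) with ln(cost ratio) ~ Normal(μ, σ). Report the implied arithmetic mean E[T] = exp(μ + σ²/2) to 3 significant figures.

E[T] ≈ 1.88

If T ~ Lognormal(μ,σ) then ln T ~ Normal(μ,σ), so the p-quantile of ln T is μ + z_p·σ.
ln(1.23) = 0.207 and ln(2.47) = 0.9042; z_{0.17} = -0.9542, z_{0.82} = 0.9154.
σ = (0.9042 − 0.207)/(0.9154 − (-0.9542)) = 0.373.
μ = 0.207 − (-0.9542)·0.373 = 0.563.
E[T] = exp(μ + σ²/2) = exp(0.563 + 0.0695) = 1.88.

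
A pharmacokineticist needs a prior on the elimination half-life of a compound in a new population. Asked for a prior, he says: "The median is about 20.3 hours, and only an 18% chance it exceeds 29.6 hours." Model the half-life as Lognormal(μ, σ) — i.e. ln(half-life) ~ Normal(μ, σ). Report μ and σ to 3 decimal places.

μ ≈ 3.011, σ ≈ 0.412

If T ~ Lognormal(μ,σ) then ln T ~ Normal(μ,σ), so the p-quantile of ln T is μ + z_p·σ.
ln(20.3) = 3.011 and ln(29.6) = 3.388; z_{0.5} = 0, z_{0.82} = 0.9154.
σ = (3.388 − 3.011)/(0.9154 − (0)) = 0.412.
μ = 3.011 − (0)·0.412 = 3.011.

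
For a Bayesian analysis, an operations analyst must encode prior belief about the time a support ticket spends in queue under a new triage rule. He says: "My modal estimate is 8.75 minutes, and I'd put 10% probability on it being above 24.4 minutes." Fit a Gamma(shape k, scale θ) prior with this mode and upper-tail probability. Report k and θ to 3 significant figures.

Gamma(k,θ) with k>1 has mode (k−1)θ, so θ = 8.75/(k−1).
Need P(X < 24.4) = 0.9 with θ tied to k this way. Start at k = 2, θ = 8.75: P(X<24.4) ≈ 0.767.
Too low — raise k to concentrate. Iterating converges to k ≈ 2.82.
Then θ = 8.75/(2.82−1) ≈ 4.82.

k ≈ 2.82, θ ≈ 4.82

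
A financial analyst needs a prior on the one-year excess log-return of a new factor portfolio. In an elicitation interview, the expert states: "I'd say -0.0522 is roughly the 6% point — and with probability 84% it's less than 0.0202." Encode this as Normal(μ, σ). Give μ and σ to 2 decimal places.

For Normal(μ,σ), the p-quantile is μ + z_p·σ. Here z_{0.06} = -1.555, z_{0.84} = 0.9945.
So -0.0522 = μ − 1.555σ and 0.0202 = μ + 0.9945σ.
Subtracting: σ = (0.0202 − -0.0522)/(0.9945 − (-1.555)) = 0.03.
Then μ = -0.0522 − (-1.555)·0.03 = -0.01.

μ = -0.01, σ = 0.03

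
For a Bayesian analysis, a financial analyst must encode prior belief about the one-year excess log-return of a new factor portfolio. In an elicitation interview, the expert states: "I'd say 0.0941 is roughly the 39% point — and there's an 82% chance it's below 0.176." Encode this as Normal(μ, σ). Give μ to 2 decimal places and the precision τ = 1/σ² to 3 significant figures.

μ = 0.11, τ = 213

For Normal(μ,σ), the p-quantile is μ + z_p·σ. Here z_{0.39} = -0.2793, z_{0.82} = 0.9154.
So 0.0941 = μ − 0.2793σ and 0.176 = μ + 0.9154σ.
Subtracting: σ = (0.176 − 0.0941)/(0.9154 − (-0.2793)) = 0.07.
Then μ = 0.0941 − (-0.2793)·0.07 = 0.11.
Precision τ = 1/σ² = 1/0.06855² = 213.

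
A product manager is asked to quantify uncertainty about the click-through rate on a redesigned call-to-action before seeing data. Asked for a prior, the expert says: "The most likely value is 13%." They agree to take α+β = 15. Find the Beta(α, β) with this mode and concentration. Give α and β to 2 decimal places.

α = 2.69, β = 12.31

For α,β > 1 the Beta mode is (α−1)/(α+β−2). With α+β = 15, the mode is (α−1)/13.
Set (α−1)/13 = 0.13 → α = 1 + 0.13·13 = 2.69.
β = 15 − α = 12.31.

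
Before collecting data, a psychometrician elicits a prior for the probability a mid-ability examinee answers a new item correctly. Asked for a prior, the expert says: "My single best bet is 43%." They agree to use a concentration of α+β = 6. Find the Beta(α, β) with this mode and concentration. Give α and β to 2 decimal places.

For α,β > 1 the Beta mode is (α−1)/(α+β−2). With α+β = 6, the mode is (α−1)/4.
Set (α−1)/4 = 0.43 → α = 1 + 0.43·4 = 2.72.
β = 6 − α = 3.28.

α = 2.72, β = 3.28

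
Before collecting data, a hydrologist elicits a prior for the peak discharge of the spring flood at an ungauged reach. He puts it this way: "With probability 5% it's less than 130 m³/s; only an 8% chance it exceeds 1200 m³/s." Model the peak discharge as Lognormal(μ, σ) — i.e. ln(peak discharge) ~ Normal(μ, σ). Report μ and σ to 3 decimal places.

μ ≈ 6.066, σ ≈ 0.729

If T ~ Lognormal(μ,σ) then ln T ~ Normal(μ,σ), so the p-quantile of ln T is μ + z_p·σ.
ln(130) = 4.868 and ln(1200) = 7.09; z_{0.05} = -1.645, z_{0.92} = 1.405.
σ = (7.09 − 4.868)/(1.405 − (-1.645)) = 0.729.
μ = 4.868 − (-1.645)·0.729 = 6.066.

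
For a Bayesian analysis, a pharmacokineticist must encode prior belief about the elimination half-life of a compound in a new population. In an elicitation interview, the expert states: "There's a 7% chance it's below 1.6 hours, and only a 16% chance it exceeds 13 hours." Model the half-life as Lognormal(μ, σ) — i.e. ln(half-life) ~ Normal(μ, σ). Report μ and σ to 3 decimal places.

μ ≈ 1.722, σ ≈ 0.848

If T ~ Lognormal(μ,σ) then ln T ~ Normal(μ,σ), so the p-quantile of ln T is μ + z_p·σ.
ln(1.6) = 0.47 and ln(13) = 2.565; z_{0.07} = -1.476, z_{0.84} = 0.9945.
σ = (2.565 − 0.47)/(0.9945 − (-1.476)) = 0.848.
μ = 0.47 − (-1.476)·0.848 = 1.722.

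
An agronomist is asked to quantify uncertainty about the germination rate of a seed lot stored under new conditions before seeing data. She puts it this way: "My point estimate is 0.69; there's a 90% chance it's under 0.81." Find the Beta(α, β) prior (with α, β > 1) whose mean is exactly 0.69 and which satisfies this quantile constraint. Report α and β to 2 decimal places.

α ≈ 15.42, β ≈ 6.93

With mean 0.69 fixed, write α = 0.69s, β = 0.31s where s = α+β.
Need P(θ < 0.81) = 0.9 under Beta(0.69s, 0.31s). Normal approximation: (q−m)/√(m(1−m)/s) ≈ z_{0.9} = 1.28, so s ≈ 0.69·0.31·(1.28)²/(0.81−0.69)² = 24.4.
At s = 24.4: P(θ<0.81) ≈ 0.911. Adjusting to match 0.9 gives s ≈ 22.34.
So α = 0.69·22.34 ≈ 15.42, β = 0.31·22.34 ≈ 6.93.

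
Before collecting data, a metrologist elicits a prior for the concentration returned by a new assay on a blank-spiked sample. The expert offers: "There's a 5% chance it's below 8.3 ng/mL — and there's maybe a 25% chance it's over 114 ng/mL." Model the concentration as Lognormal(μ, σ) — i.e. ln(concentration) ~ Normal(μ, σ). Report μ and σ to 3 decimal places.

If T ~ Lognormal(μ,σ) then ln T ~ Normal(μ,σ), so the p-quantile of ln T is μ + z_p·σ.
ln(8.3) = 2.116 and ln(114) = 4.736; z_{0.05} = -1.645, z_{0.75} = 0.6745.
σ = (4.736 − 2.116)/(0.6745 − (-1.645)) = 1.130.
μ = 2.116 − (-1.645)·1.130 = 3.974.

μ ≈ 3.974, σ ≈ 1.130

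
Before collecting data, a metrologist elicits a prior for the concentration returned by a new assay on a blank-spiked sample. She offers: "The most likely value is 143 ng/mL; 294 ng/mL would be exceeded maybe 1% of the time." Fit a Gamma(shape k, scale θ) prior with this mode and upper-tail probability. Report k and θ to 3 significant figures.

k ≈ 10.4, θ ≈ 15.2

Gamma(k,θ) with k>1 has mode (k−1)θ, so θ = 143/(k−1).
Need P(X < 294) = 0.99 with θ tied to k this way. Start at k = 2, θ = 143: P(X<294) ≈ 0.609.
Too low — raise k to concentrate. Iterating converges to k ≈ 10.4.
Then θ = 143/(10.4−1) ≈ 15.2.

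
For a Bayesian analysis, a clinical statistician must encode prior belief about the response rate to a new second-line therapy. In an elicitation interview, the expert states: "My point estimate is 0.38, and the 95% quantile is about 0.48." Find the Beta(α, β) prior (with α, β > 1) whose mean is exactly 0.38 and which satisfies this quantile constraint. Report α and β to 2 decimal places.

With mean 0.38 fixed, write α = 0.38s, β = 0.62s where s = α+β.
Need P(θ < 0.48) = 0.95 under Beta(0.38s, 0.62s). Normal approximation: (q−m)/√(m(1−m)/s) ≈ z_{0.95} = 1.64, so s ≈ 0.38·0.62·(1.64)²/(0.48−0.38)² = 63.7.
At s = 63.7: P(θ<0.48) ≈ 0.948. Adjusting to match 0.95 gives s ≈ 65.58.
So α = 0.38·65.58 ≈ 24.92, β = 0.62·65.58 ≈ 40.66.

α ≈ 24.92, β ≈ 40.66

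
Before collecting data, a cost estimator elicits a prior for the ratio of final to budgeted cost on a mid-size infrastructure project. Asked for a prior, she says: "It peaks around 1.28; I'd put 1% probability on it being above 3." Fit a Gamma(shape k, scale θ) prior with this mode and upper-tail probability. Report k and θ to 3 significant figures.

Gamma(k,θ) with k>1 has mode (k−1)θ, so θ = 1.28/(k−1).
Need P(X < 3) = 0.99 with θ tied to k this way. Start at k = 2, θ = 1.28: P(X<3) ≈ 0.679.
Too low — raise k to concentrate. Iterating converges to k ≈ 7.56.
Then θ = 1.28/(7.56−1) ≈ 0.195.

k ≈ 7.56, θ ≈ 0.195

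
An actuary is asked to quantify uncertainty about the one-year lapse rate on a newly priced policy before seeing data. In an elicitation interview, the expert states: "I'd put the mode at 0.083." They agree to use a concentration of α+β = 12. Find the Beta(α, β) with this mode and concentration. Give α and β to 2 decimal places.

α = 1.83, β = 10.17

For α,β > 1 the Beta mode is (α−1)/(α+β−2). With α+β = 12, the mode is (α−1)/10.
Set (α−1)/10 = 0.083 → α = 1 + 0.083·10 = 1.83.
β = 12 − α = 10.17.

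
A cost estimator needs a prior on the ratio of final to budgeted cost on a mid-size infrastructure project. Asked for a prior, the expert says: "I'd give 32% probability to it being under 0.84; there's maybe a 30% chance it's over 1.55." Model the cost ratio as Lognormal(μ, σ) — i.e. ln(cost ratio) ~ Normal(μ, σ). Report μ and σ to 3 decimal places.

μ ≈ 0.114, σ ≈ 0.617

If T ~ Lognormal(μ,σ) then ln T ~ Normal(μ,σ), so the p-quantile of ln T is μ + z_p·σ.
ln(0.84) = -0.1744 and ln(1.55) = 0.4383; z_{0.32} = -0.4677, z_{0.7} = 0.5244.
σ = (0.4383 − -0.1744)/(0.5244 − (-0.4677)) = 0.617.
μ = -0.1744 − (-0.4677)·0.617 = 0.114.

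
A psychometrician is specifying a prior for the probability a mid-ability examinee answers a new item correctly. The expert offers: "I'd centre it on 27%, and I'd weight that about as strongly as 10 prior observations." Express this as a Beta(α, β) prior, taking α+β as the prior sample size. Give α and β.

α = 2.7, β = 7.3

Under the effective-sample-size interpretation, Beta(α, β) has prior mean α/(α+β) and prior sample size α+β.
So α+β = 10 and α/(α+β) = 0.27, giving α = 0.27·10 = 2.7 and β = 10 − 2.7 = 7.3.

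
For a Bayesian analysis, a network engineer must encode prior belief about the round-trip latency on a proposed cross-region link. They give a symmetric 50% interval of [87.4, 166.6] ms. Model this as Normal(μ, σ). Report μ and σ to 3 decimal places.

A symmetric 50% interval runs μ ± z·σ with z = 0.6745.
Half-width = 39.6, so σ = 39.6/0.6745 = 58.711.
μ is the interval midpoint, 127.000.

μ = 127.000, σ = 58.711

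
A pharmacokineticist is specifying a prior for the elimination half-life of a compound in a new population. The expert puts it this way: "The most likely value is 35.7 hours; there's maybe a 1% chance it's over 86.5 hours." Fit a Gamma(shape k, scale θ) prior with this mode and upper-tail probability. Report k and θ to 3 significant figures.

Gamma(k,θ) with k>1 has mode (k−1)θ, so θ = 35.7/(k−1).
Need P(X < 86.5) = 0.99 with θ tied to k this way. Start at k = 2, θ = 35.7: P(X<86.5) ≈ 0.697.
Too low — raise k to concentrate. Iterating converges to k ≈ 7.03.
Then θ = 35.7/(7.03−1) ≈ 5.92.

k ≈ 7.03, θ ≈ 5.92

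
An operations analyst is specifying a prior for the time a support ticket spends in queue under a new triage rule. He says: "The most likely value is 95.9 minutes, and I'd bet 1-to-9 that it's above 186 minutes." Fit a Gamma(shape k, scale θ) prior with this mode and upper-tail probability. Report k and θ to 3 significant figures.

Gamma(k,θ) with k>1 has mode (k−1)θ, so θ = 95.9/(k−1).
Need P(X < 186) = 0.9 with θ tied to k this way. Start at k = 2, θ = 95.9: P(X<186) ≈ 0.577.
Too low — raise k to concentrate. Iterating converges to k ≈ 5.36.
Then θ = 95.9/(5.36−1) ≈ 22.

k ≈ 5.36, θ ≈ 22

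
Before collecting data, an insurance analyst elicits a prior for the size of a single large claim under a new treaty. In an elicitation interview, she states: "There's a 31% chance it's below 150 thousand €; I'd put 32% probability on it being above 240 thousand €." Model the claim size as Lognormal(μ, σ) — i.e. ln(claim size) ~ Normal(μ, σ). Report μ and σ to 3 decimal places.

If T ~ Lognormal(μ,σ) then ln T ~ Normal(μ,σ), so the p-quantile of ln T is μ + z_p·σ.
ln(150) = 5.011 and ln(240) = 5.481; z_{0.31} = -0.4959, z_{0.68} = 0.4677.
σ = (5.481 − 5.011)/(0.4677 − (-0.4959)) = 0.488.
μ = 5.011 − (-0.4959)·0.488 = 5.253.

μ ≈ 5.253, σ ≈ 0.488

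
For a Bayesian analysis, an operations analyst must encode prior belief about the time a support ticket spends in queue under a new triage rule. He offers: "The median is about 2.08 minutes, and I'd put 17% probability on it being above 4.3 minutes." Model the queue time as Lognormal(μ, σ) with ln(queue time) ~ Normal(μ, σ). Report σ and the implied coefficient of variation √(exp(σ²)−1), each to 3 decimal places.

σ ≈ 0.761, CV ≈ 0.886

If T ~ Lognormal(μ,σ) then ln T ~ Normal(μ,σ), so the p-quantile of ln T is μ + z_p·σ.
ln(2.08) = 0.7324 and ln(4.3) = 1.459; z_{0.5} = 0, z_{0.83} = 0.9542.
σ = (1.459 − 0.7324)/(0.9542 − (0)) = 0.761.
μ = 0.7324 − (0)·0.761 = 0.732.
CV = √(exp(σ²)−1) = √(exp(0.5793)−1) = 0.886.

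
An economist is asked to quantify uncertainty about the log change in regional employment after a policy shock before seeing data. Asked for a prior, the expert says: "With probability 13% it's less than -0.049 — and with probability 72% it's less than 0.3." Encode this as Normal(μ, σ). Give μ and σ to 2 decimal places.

The p-quantile of Normal(μ,σ) is μ + z_p·σ, with z_{0.13} = -1.126 and z_{0.72} = 0.5828.
Eliminate σ: μ = (z₂·x₁ − z₁·x₂)/(z₂ − z₁) = (0.5828·-0.049 − (-1.126)·0.3)/1.709 = 0.18.
Then σ = (x₂ − x₁)/(z₂ − z₁) = (0.3 − -0.049)/1.709 = 0.20.

μ = 0.18, σ = 0.20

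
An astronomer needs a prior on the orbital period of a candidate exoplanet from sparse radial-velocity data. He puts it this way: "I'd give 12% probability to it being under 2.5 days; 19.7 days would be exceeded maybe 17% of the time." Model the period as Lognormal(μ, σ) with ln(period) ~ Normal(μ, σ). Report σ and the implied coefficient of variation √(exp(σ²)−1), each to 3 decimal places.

σ ≈ 0.970, CV ≈ 1.249

If T ~ Lognormal(μ,σ) then ln T ~ Normal(μ,σ), so the p-quantile of ln T is μ + z_p·σ.
ln(2.5) = 0.9163 and ln(19.7) = 2.981; z_{0.12} = -1.175, z_{0.83} = 0.9542.
σ = (2.981 − 0.9163)/(0.9542 − (-1.175)) = 0.970.
μ = 0.9163 − (-1.175)·0.970 = 2.056.
CV = √(exp(σ²)−1) = √(exp(0.9400)−1) = 1.249.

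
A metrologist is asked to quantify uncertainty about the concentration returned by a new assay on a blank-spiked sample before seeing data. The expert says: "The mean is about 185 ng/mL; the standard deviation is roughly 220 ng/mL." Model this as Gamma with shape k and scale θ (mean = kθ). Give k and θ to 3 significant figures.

k ≈ 0.707, θ ≈ 262

For Gamma(k, scale θ): mean = kθ, variance = kθ², so CV = 1/√k.
CV = SD/mean = 220/185 = 1.189, hence k = 1/CV² = 0.707.
Then θ = mean/k = 185/0.707 = 262.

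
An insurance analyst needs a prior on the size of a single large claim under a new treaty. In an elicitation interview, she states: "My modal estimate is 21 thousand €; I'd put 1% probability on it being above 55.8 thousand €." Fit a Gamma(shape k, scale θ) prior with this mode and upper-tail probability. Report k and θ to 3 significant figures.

Gamma(k,θ) with k>1 has mode (k−1)θ, so θ = 21/(k−1).
Need P(X < 55.8) = 0.99 with θ tied to k this way. Start at k = 2, θ = 21: P(X<55.8) ≈ 0.743.
Too low — raise k to concentrate. Iterating converges to k ≈ 5.85.
Then θ = 21/(5.85−1) ≈ 4.33.

k ≈ 5.85, θ ≈ 4.33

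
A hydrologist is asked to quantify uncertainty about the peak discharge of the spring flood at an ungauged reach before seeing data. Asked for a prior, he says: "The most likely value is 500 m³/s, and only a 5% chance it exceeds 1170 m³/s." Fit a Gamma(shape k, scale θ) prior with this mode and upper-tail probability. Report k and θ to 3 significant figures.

k ≈ 4.78, θ ≈ 132

Gamma(k,θ) with k>1 has mode (k−1)θ, so θ = 500/(k−1).
Need P(X < 1170) = 0.95 with θ tied to k this way. Start at k = 2, θ = 500: P(X<1170) ≈ 0.678.
Too low — raise k to concentrate. Iterating converges to k ≈ 4.78.
Then θ = 500/(4.78−1) ≈ 132.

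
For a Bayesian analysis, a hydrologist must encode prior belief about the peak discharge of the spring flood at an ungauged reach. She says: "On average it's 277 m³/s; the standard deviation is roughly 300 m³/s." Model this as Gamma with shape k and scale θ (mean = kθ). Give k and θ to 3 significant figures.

For Gamma(k, scale θ): mean = kθ, variance = kθ², so CV = 1/√k.
CV = SD/mean = 300/277 = 1.083, hence k = 1/CV² = 0.853.
Then θ = mean/k = 277/0.853 = 325.

k ≈ 0.853, θ ≈ 325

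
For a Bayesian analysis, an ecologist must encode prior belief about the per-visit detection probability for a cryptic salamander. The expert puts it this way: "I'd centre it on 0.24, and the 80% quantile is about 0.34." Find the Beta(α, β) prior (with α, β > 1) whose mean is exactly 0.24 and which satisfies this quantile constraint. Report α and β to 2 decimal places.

With mean 0.24 fixed, write α = 0.24s, β = 0.76s where s = α+β.
Need P(θ < 0.34) = 0.8 under Beta(0.24s, 0.76s). Normal approximation: (q−m)/√(m(1−m)/s) ≈ z_{0.8} = 0.842, so s ≈ 0.24·0.76·(0.842)²/(0.34−0.24)² = 12.9.
At s = 12.9: P(θ<0.34) ≈ 0.810. Adjusting to match 0.8 gives s ≈ 11.56.
So α = 0.24·11.56 ≈ 2.77, β = 0.76·11.56 ≈ 8.79.

α ≈ 2.77, β ≈ 8.79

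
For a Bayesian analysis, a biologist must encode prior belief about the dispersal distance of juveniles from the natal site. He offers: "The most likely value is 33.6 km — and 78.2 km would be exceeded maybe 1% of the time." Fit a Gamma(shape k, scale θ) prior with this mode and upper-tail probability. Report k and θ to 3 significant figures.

Gamma(k,θ) with k>1 has mode (k−1)θ, so θ = 33.6/(k−1).
Need P(X < 78.2) = 0.99 with θ tied to k this way. Start at k = 2, θ = 33.6: P(X<78.2) ≈ 0.675.
Too low — raise k to concentrate. Iterating converges to k ≈ 7.68.
Then θ = 33.6/(7.68−1) ≈ 5.03.

k ≈ 7.68, θ ≈ 5.03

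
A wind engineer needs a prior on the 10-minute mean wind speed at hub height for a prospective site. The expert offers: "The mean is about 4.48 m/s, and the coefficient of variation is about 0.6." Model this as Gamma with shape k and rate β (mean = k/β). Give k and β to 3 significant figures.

For Gamma(k, rate β): mean = k/β, variance = k/β², so CV = 1/√k.
CV = 0.6, hence k = 1/CV² = 2.78.
Then β = k/mean = 2.78/4.48 = 0.62.

k ≈ 2.78, β ≈ 0.62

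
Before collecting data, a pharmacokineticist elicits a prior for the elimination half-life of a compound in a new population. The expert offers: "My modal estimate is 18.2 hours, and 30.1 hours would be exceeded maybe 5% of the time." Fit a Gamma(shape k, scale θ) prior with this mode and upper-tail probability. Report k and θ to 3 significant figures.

k ≈ 12, θ ≈ 1.65

Gamma(k,θ) with k>1 has mode (k−1)θ, so θ = 18.2/(k−1).
Need P(X < 30.1) = 0.95 with θ tied to k this way. Start at k = 2, θ = 18.2: P(X<30.1) ≈ 0.492.
Too low — raise k to concentrate. Iterating converges to k ≈ 12.
Then θ = 18.2/(12−1) ≈ 1.65.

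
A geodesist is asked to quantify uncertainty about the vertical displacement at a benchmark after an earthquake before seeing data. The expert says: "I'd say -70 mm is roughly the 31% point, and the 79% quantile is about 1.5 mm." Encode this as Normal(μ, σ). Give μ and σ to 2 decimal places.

For Normal(μ,σ), the p-quantile is μ + z_p·σ. Here z_{0.31} = -0.4959, z_{0.79} = 0.8064.
So -70 = μ − 0.4959σ and 1.5 = μ + 0.8064σ.
Subtracting: σ = (1.5 − -70)/(0.8064 − (-0.4959)) = 54.90.
Then μ = -70 − (-0.4959)·54.90 = -42.78.

μ = -42.78, σ = 54.90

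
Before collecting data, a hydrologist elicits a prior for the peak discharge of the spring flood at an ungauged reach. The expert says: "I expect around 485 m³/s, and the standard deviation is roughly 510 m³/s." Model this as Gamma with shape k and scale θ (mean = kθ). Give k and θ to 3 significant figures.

k ≈ 0.904, θ ≈ 536

For Gamma(k, scale θ): mean = kθ, variance = kθ², so CV = 1/√k.
CV = SD/mean = 510/485 = 1.052, hence k = 1/CV² = 0.904.
Then θ = mean/k = 485/0.904 = 536.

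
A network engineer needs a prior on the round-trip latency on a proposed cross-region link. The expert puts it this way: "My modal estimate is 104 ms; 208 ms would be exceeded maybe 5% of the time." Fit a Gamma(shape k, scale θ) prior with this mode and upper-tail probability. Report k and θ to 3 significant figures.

k ≈ 6.77, θ ≈ 18

Gamma(k,θ) with k>1 has mode (k−1)θ, so θ = 104/(k−1).
Need P(X < 208) = 0.95 with θ tied to k this way. Start at k = 2, θ = 104: P(X<208) ≈ 0.594.
Too low — raise k to concentrate. Iterating converges to k ≈ 6.77.
Then θ = 104/(6.77−1) ≈ 18.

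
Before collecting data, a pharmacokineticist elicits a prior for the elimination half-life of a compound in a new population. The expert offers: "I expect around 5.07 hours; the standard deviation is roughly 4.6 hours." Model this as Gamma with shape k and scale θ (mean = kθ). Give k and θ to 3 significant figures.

For Gamma(k, scale θ): mean = kθ, variance = kθ², so CV = 1/√k.
CV = SD/mean = 4.6/5.07 = 0.9073, hence k = 1/CV² = 1.21.
Then θ = mean/k = 5.07/1.21 = 4.17.

k ≈ 1.21, θ ≈ 4.17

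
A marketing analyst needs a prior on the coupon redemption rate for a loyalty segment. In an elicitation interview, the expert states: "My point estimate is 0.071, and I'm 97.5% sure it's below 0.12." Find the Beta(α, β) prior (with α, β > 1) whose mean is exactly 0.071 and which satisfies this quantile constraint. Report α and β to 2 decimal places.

With mean 0.071 fixed, write α = 0.071s, β = 0.929s where s = α+β.
Need P(θ < 0.12) = 0.975 under Beta(0.071s, 0.929s). Normal approximation: (q−m)/√(m(1−m)/s) ≈ z_{0.975} = 1.96, so s ≈ 0.071·0.929·(1.96)²/(0.12−0.071)² = 105.5.
At s = 105.5: P(θ<0.12) ≈ 0.961. Adjusting to match 0.975 gives s ≈ 133.88.
So α = 0.071·133.88 ≈ 9.51, β = 0.929·133.88 ≈ 124.38.

α ≈ 9.51, β ≈ 124.38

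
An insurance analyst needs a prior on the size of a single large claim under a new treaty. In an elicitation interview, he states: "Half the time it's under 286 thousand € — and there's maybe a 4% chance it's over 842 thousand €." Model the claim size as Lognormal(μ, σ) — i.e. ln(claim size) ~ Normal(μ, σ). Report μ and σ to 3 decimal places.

If T ~ Lognormal(μ,σ) then ln T ~ Normal(μ,σ), so the p-quantile of ln T is μ + z_p·σ.
ln(286) = 5.656 and ln(842) = 6.736; z_{0.5} = 0, z_{0.96} = 1.751.
σ = (6.736 − 5.656)/(1.751 − (0)) = 0.617.
μ = 5.656 − (0)·0.617 = 5.656.

μ ≈ 5.656, σ ≈ 0.617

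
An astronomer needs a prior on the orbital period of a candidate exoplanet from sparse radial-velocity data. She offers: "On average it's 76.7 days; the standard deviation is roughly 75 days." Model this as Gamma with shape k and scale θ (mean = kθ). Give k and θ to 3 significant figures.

For Gamma(k, scale θ): mean = kθ, variance = kθ², so CV = 1/√k.
CV = SD/mean = 75/76.7 = 0.9778, hence k = 1/CV² = 1.05.
Then θ = mean/k = 76.7/1.05 = 73.3.

k ≈ 1.05, θ ≈ 73.3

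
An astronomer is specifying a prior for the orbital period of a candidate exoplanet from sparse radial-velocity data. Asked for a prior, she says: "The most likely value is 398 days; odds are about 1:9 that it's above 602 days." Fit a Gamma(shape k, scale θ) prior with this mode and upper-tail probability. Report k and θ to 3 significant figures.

k ≈ 11.9, θ ≈ 36.6

Gamma(k,θ) with k>1 has mode (k−1)θ, so θ = 398/(k−1).
Need P(X < 602) = 0.9 with θ tied to k this way. Start at k = 2, θ = 398: P(X<602) ≈ 0.446.
Too low — raise k to concentrate. Iterating converges to k ≈ 11.9.
Then θ = 398/(11.9−1) ≈ 36.6.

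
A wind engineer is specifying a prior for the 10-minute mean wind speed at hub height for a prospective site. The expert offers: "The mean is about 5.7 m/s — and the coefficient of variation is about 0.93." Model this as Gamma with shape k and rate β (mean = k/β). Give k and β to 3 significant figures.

For Gamma(k, rate β): mean = k/β, variance = k/β², so CV = 1/√k.
CV = 0.93, hence k = 1/CV² = 1.16.
Then β = k/mean = 1.16/5.7 = 0.203.

k ≈ 1.16, β ≈ 0.203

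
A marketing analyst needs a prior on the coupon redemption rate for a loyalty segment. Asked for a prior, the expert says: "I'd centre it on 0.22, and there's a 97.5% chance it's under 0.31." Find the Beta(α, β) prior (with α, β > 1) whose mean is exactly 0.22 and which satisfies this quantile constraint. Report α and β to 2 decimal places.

With mean 0.22 fixed, write α = 0.22s, β = 0.78s where s = α+β.
Need P(θ < 0.31) = 0.975 under Beta(0.22s, 0.78s). Normal approximation: (q−m)/√(m(1−m)/s) ≈ z_{0.975} = 1.96, so s ≈ 0.22·0.78·(1.96)²/(0.31−0.22)² = 81.4.
At s = 81.4: P(θ<0.31) ≈ 0.968. Adjusting to match 0.975 gives s ≈ 91.24.
So α = 0.22·91.24 ≈ 20.07, β = 0.78·91.24 ≈ 71.17.

α ≈ 20.07, β ≈ 71.17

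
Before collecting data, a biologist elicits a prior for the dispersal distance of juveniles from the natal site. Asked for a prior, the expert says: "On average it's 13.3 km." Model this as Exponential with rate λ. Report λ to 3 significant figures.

Exponential mean = 1/λ, so λ = 1/13.3 = 0.0752.

λ ≈ 0.0752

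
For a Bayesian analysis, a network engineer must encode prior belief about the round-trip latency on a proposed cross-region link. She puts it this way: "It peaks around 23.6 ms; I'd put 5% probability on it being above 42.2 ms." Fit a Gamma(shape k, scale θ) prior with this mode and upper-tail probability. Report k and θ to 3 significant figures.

Gamma(k,θ) with k>1 has mode (k−1)θ, so θ = 23.6/(k−1).
Need P(X < 42.2) = 0.95 with θ tied to k this way. Start at k = 2, θ = 23.6: P(X<42.2) ≈ 0.534.
Too low — raise k to concentrate. Iterating converges to k ≈ 9.25.
Then θ = 23.6/(9.25−1) ≈ 2.86.

k ≈ 9.25, θ ≈ 2.86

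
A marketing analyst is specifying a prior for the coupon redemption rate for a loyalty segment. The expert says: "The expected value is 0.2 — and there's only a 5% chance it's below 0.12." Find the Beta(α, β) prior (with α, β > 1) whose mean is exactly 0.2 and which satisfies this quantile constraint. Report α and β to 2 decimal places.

α ≈ 11.42, β ≈ 45.68

With mean 0.2 fixed, write α = 0.2s, β = 0.8s where s = α+β.
Need P(θ < 0.12) = 0.05 under Beta(0.2s, 0.8s). Normal approximation: (q−m)/√(m(1−m)/s) ≈ z_{0.05} = -1.64, so s ≈ 0.2·0.8·(-1.64)²/(0.12−0.2)² = 67.6.
At s = 67.6: P(θ<0.12) ≈ 0.036. Adjusting to match 0.05 gives s ≈ 57.10.
So α = 0.2·57.10 ≈ 11.42, β = 0.8·57.10 ≈ 45.68.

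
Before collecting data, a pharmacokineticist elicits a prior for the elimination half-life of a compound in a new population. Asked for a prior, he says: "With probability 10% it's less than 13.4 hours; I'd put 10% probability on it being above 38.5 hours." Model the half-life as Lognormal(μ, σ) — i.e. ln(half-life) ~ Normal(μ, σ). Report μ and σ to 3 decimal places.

μ ≈ 3.123, σ ≈ 0.412

If T ~ Lognormal(μ,σ) then ln T ~ Normal(μ,σ), so the p-quantile of ln T is μ + z_p·σ.
ln(13.4) = 2.595 and ln(38.5) = 3.651; z_{0.1} = -1.282, z_{0.9} = 1.282.
σ = (3.651 − 2.595)/(1.282 − (-1.282)) = 0.412.
μ = 2.595 − (-1.282)·0.412 = 3.123.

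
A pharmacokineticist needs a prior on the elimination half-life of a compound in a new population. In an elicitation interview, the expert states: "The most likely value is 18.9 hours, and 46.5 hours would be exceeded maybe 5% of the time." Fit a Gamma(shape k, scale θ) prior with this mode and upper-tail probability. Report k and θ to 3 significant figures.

k ≈ 4.36, θ ≈ 5.63

Gamma(k,θ) with k>1 has mode (k−1)θ, so θ = 18.9/(k−1).
Need P(X < 46.5) = 0.95 with θ tied to k this way. Start at k = 2, θ = 18.9: P(X<46.5) ≈ 0.704.
Too low — raise k to concentrate. Iterating converges to k ≈ 4.36.
Then θ = 18.9/(4.36−1) ≈ 5.63.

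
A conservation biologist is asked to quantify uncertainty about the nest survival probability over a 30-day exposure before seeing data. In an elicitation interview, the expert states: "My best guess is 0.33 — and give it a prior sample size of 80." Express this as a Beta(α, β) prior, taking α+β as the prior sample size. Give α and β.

Under the effective-sample-size interpretation, Beta(α, β) has prior mean α/(α+β) and prior sample size α+β.
So α+β = 80 and α/(α+β) = 0.33, giving α = 0.33·80 = 26.4 and β = 80 − 26.4 = 53.6.

α = 26.4, β = 53.6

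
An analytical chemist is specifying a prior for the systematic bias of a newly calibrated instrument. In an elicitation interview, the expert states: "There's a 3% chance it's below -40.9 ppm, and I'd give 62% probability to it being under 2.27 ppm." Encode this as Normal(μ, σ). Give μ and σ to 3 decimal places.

For Normal(μ,σ), the p-quantile is μ + z_p·σ. Here z_{0.03} = -1.881, z_{0.62} = 0.3055.
So -40.9 = μ − 1.881σ and 2.27 = μ + 0.3055σ.
Subtracting: σ = (2.27 − -40.9)/(0.3055 − (-1.881)) = 19.746.
Then μ = -40.9 − (-1.881)·19.746 = -3.762.

μ = -3.762, σ = 19.746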